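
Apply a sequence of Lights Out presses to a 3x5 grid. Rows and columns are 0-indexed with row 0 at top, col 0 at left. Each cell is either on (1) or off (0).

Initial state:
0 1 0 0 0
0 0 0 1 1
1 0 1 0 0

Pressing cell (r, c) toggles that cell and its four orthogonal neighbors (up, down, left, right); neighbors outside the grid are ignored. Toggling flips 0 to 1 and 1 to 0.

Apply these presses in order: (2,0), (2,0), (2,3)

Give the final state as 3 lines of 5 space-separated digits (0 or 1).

After press 1 at (2,0):
0 1 0 0 0
1 0 0 1 1
0 1 1 0 0

After press 2 at (2,0):
0 1 0 0 0
0 0 0 1 1
1 0 1 0 0

After press 3 at (2,3):
0 1 0 0 0
0 0 0 0 1
1 0 0 1 1

Answer: 0 1 0 0 0
0 0 0 0 1
1 0 0 1 1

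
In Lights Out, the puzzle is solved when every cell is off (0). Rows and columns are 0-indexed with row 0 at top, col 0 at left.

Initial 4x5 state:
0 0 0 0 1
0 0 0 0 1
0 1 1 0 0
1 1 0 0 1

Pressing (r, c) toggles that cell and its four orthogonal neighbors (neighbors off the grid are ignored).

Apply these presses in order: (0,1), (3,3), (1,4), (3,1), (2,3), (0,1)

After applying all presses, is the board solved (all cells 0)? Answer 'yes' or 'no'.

After press 1 at (0,1):
1 1 1 0 1
0 1 0 0 1
0 1 1 0 0
1 1 0 0 1

After press 2 at (3,3):
1 1 1 0 1
0 1 0 0 1
0 1 1 1 0
1 1 1 1 0

After press 3 at (1,4):
1 1 1 0 0
0 1 0 1 0
0 1 1 1 1
1 1 1 1 0

After press 4 at (3,1):
1 1 1 0 0
0 1 0 1 0
0 0 1 1 1
0 0 0 1 0

After press 5 at (2,3):
1 1 1 0 0
0 1 0 0 0
0 0 0 0 0
0 0 0 0 0

After press 6 at (0,1):
0 0 0 0 0
0 0 0 0 0
0 0 0 0 0
0 0 0 0 0

Lights still on: 0

Answer: yes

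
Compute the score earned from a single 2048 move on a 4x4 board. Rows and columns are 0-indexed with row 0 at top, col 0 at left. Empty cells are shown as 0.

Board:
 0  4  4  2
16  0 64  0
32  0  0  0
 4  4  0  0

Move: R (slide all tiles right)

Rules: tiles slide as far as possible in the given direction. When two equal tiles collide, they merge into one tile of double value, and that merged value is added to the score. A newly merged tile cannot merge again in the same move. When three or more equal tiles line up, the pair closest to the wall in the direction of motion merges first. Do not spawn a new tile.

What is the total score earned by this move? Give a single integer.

Slide right:
row 0: [0, 4, 4, 2] -> [0, 0, 8, 2]  score +8 (running 8)
row 1: [16, 0, 64, 0] -> [0, 0, 16, 64]  score +0 (running 8)
row 2: [32, 0, 0, 0] -> [0, 0, 0, 32]  score +0 (running 8)
row 3: [4, 4, 0, 0] -> [0, 0, 0, 8]  score +8 (running 16)
Board after move:
 0  0  8  2
 0  0 16 64
 0  0  0 32
 0  0  0  8

Answer: 16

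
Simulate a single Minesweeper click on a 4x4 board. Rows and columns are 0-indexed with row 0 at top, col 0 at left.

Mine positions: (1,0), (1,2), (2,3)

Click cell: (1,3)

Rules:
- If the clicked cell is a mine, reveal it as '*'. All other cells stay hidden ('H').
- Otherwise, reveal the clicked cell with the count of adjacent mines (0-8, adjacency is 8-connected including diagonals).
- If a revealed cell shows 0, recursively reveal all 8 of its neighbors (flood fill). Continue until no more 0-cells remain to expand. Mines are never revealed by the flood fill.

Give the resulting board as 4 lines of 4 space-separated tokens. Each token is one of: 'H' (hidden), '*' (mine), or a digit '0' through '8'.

H H H H
H H H 2
H H H H
H H H H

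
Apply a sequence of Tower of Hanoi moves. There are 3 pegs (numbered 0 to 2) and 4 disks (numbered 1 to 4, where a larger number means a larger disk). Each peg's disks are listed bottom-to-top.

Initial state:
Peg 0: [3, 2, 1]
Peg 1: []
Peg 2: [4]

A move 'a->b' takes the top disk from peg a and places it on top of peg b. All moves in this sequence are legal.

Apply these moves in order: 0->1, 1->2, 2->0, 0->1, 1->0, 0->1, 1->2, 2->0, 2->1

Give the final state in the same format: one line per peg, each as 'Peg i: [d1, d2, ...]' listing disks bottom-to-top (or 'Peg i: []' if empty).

After move 1 (0->1):
Peg 0: [3, 2]
Peg 1: [1]
Peg 2: [4]

After move 2 (1->2):
Peg 0: [3, 2]
Peg 1: []
Peg 2: [4, 1]

After move 3 (2->0):
Peg 0: [3, 2, 1]
Peg 1: []
Peg 2: [4]

After move 4 (0->1):
Peg 0: [3, 2]
Peg 1: [1]
Peg 2: [4]

After move 5 (1->0):
Peg 0: [3, 2, 1]
Peg 1: []
Peg 2: [4]

After move 6 (0->1):
Peg 0: [3, 2]
Peg 1: [1]
Peg 2: [4]

After move 7 (1->2):
Peg 0: [3, 2]
Peg 1: []
Peg 2: [4, 1]

After move 8 (2->0):
Peg 0: [3, 2, 1]
Peg 1: []
Peg 2: [4]

After move 9 (2->1):
Peg 0: [3, 2, 1]
Peg 1: [4]
Peg 2: []

Answer: Peg 0: [3, 2, 1]
Peg 1: [4]
Peg 2: []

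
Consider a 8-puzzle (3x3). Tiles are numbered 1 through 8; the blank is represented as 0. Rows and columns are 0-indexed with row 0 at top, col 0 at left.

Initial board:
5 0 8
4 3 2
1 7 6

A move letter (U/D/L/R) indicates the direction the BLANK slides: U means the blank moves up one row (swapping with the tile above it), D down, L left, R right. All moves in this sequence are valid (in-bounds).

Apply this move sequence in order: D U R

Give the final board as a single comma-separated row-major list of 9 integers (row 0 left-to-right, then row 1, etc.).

Answer: 5, 8, 0, 4, 3, 2, 1, 7, 6

Derivation:
After move 1 (D):
5 3 8
4 0 2
1 7 6

After move 2 (U):
5 0 8
4 3 2
1 7 6

After move 3 (R):
5 8 0
4 3 2
1 7 6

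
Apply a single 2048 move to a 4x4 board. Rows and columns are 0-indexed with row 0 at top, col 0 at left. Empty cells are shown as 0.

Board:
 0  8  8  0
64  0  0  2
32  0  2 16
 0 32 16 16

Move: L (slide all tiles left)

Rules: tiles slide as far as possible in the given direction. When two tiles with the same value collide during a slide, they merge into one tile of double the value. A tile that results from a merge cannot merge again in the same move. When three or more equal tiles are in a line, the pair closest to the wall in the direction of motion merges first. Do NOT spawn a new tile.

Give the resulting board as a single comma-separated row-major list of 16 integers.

Answer: 16, 0, 0, 0, 64, 2, 0, 0, 32, 2, 16, 0, 32, 32, 0, 0

Derivation:
Slide left:
row 0: [0, 8, 8, 0] -> [16, 0, 0, 0]
row 1: [64, 0, 0, 2] -> [64, 2, 0, 0]
row 2: [32, 0, 2, 16] -> [32, 2, 16, 0]
row 3: [0, 32, 16, 16] -> [32, 32, 0, 0]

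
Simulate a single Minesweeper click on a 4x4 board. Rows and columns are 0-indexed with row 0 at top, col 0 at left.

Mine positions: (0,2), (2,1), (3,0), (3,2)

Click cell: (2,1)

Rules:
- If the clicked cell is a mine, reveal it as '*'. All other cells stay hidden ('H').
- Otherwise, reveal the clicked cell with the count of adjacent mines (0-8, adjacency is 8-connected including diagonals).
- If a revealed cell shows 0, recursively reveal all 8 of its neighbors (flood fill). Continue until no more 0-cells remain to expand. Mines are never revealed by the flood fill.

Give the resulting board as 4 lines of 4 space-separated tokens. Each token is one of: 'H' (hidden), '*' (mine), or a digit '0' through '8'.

H H H H
H H H H
H * H H
H H H H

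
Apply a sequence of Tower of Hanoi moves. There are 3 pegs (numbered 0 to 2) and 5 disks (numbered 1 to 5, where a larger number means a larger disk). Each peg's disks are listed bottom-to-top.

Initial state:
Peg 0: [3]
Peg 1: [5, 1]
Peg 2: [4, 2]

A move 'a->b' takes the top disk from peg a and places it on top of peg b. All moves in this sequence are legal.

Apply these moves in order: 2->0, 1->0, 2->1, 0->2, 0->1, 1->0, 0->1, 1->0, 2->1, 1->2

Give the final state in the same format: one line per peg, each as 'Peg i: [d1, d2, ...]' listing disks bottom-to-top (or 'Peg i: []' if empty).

Answer: Peg 0: [3, 2]
Peg 1: [5, 4]
Peg 2: [1]

Derivation:
After move 1 (2->0):
Peg 0: [3, 2]
Peg 1: [5, 1]
Peg 2: [4]

After move 2 (1->0):
Peg 0: [3, 2, 1]
Peg 1: [5]
Peg 2: [4]

After move 3 (2->1):
Peg 0: [3, 2, 1]
Peg 1: [5, 4]
Peg 2: []

After move 4 (0->2):
Peg 0: [3, 2]
Peg 1: [5, 4]
Peg 2: [1]

After move 5 (0->1):
Peg 0: [3]
Peg 1: [5, 4, 2]
Peg 2: [1]

After move 6 (1->0):
Peg 0: [3, 2]
Peg 1: [5, 4]
Peg 2: [1]

After move 7 (0->1):
Peg 0: [3]
Peg 1: [5, 4, 2]
Peg 2: [1]

After move 8 (1->0):
Peg 0: [3, 2]
Peg 1: [5, 4]
Peg 2: [1]

After move 9 (2->1):
Peg 0: [3, 2]
Peg 1: [5, 4, 1]
Peg 2: []

After move 10 (1->2):
Peg 0: [3, 2]
Peg 1: [5, 4]
Peg 2: [1]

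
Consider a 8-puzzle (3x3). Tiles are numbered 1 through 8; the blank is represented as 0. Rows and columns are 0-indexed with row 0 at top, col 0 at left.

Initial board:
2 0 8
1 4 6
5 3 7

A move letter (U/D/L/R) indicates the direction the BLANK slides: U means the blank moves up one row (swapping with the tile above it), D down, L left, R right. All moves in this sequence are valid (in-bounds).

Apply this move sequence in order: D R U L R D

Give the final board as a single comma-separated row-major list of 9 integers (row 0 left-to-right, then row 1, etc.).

Answer: 2, 4, 8, 1, 6, 0, 5, 3, 7

Derivation:
After move 1 (D):
2 4 8
1 0 6
5 3 7

After move 2 (R):
2 4 8
1 6 0
5 3 7

After move 3 (U):
2 4 0
1 6 8
5 3 7

After move 4 (L):
2 0 4
1 6 8
5 3 7

After move 5 (R):
2 4 0
1 6 8
5 3 7

After move 6 (D):
2 4 8
1 6 0
5 3 7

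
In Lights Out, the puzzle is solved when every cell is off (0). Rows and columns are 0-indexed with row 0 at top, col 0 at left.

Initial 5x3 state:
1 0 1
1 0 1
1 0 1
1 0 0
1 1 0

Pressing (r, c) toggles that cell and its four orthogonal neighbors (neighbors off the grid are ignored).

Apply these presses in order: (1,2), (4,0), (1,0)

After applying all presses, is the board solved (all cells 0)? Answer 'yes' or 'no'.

Answer: yes

Derivation:
After press 1 at (1,2):
1 0 0
1 1 0
1 0 0
1 0 0
1 1 0

After press 2 at (4,0):
1 0 0
1 1 0
1 0 0
0 0 0
0 0 0

After press 3 at (1,0):
0 0 0
0 0 0
0 0 0
0 0 0
0 0 0

Lights still on: 0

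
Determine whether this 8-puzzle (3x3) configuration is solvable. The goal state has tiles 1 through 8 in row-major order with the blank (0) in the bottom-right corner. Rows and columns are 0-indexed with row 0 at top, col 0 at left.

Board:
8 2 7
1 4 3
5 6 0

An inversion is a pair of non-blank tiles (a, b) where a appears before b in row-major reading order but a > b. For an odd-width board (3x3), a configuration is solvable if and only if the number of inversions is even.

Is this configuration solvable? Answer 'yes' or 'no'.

Inversions (pairs i<j in row-major order where tile[i] > tile[j] > 0): 14
14 is even, so the puzzle is solvable.

Answer: yes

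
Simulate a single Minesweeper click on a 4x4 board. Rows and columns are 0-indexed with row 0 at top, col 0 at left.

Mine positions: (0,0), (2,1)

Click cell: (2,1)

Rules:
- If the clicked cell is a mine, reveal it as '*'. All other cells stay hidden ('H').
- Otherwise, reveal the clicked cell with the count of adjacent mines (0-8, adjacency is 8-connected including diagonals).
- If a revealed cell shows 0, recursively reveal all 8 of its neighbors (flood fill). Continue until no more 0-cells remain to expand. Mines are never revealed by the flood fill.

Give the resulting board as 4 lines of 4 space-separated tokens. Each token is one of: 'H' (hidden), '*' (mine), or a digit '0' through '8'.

H H H H
H H H H
H * H H
H H H H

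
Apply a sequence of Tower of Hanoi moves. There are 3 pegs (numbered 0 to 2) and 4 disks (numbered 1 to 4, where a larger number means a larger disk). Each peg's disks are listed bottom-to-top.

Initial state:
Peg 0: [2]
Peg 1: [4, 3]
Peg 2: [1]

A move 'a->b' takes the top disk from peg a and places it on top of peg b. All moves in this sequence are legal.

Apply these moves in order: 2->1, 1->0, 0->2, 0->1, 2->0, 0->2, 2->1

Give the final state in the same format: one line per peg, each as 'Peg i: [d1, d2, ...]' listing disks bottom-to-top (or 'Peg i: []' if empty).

After move 1 (2->1):
Peg 0: [2]
Peg 1: [4, 3, 1]
Peg 2: []

After move 2 (1->0):
Peg 0: [2, 1]
Peg 1: [4, 3]
Peg 2: []

After move 3 (0->2):
Peg 0: [2]
Peg 1: [4, 3]
Peg 2: [1]

After move 4 (0->1):
Peg 0: []
Peg 1: [4, 3, 2]
Peg 2: [1]

After move 5 (2->0):
Peg 0: [1]
Peg 1: [4, 3, 2]
Peg 2: []

After move 6 (0->2):
Peg 0: []
Peg 1: [4, 3, 2]
Peg 2: [1]

After move 7 (2->1):
Peg 0: []
Peg 1: [4, 3, 2, 1]
Peg 2: []

Answer: Peg 0: []
Peg 1: [4, 3, 2, 1]
Peg 2: []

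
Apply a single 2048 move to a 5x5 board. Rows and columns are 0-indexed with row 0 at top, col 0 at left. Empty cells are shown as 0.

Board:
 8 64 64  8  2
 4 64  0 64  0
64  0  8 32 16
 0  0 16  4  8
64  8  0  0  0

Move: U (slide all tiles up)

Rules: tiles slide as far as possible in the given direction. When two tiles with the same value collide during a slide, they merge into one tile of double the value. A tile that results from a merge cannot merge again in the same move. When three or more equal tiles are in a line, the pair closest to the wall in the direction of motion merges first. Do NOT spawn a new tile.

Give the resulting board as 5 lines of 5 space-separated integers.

Slide up:
col 0: [8, 4, 64, 0, 64] -> [8, 4, 128, 0, 0]
col 1: [64, 64, 0, 0, 8] -> [128, 8, 0, 0, 0]
col 2: [64, 0, 8, 16, 0] -> [64, 8, 16, 0, 0]
col 3: [8, 64, 32, 4, 0] -> [8, 64, 32, 4, 0]
col 4: [2, 0, 16, 8, 0] -> [2, 16, 8, 0, 0]

Answer:   8 128  64   8   2
  4   8   8  64  16
128   0  16  32   8
  0   0   0   4   0
  0   0   0   0   0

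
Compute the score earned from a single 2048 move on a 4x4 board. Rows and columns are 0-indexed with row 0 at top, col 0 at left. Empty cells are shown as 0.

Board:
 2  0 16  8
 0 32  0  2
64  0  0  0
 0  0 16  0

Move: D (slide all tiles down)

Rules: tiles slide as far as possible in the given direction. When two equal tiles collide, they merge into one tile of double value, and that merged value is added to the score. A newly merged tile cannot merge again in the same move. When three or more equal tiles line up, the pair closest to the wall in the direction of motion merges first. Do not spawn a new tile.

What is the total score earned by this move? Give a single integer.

Slide down:
col 0: [2, 0, 64, 0] -> [0, 0, 2, 64]  score +0 (running 0)
col 1: [0, 32, 0, 0] -> [0, 0, 0, 32]  score +0 (running 0)
col 2: [16, 0, 0, 16] -> [0, 0, 0, 32]  score +32 (running 32)
col 3: [8, 2, 0, 0] -> [0, 0, 8, 2]  score +0 (running 32)
Board after move:
 0  0  0  0
 0  0  0  0
 2  0  0  8
64 32 32  2

Answer: 32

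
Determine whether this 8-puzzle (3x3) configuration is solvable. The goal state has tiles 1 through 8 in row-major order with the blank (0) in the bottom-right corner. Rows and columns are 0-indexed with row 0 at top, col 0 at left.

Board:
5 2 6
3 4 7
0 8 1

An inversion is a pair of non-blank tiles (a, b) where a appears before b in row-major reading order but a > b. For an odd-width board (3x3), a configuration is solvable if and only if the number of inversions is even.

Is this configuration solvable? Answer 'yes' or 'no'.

Inversions (pairs i<j in row-major order where tile[i] > tile[j] > 0): 12
12 is even, so the puzzle is solvable.

Answer: yes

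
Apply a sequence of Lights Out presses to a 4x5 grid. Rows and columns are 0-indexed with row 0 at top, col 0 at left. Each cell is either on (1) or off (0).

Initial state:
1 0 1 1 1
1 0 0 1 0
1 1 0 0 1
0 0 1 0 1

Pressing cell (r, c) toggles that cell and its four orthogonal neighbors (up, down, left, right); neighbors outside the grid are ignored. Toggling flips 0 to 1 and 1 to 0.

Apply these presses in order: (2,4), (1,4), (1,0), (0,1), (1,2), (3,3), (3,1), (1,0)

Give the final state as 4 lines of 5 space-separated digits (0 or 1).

After press 1 at (2,4):
1 0 1 1 1
1 0 0 1 1
1 1 0 1 0
0 0 1 0 0

After press 2 at (1,4):
1 0 1 1 0
1 0 0 0 0
1 1 0 1 1
0 0 1 0 0

After press 3 at (1,0):
0 0 1 1 0
0 1 0 0 0
0 1 0 1 1
0 0 1 0 0

After press 4 at (0,1):
1 1 0 1 0
0 0 0 0 0
0 1 0 1 1
0 0 1 0 0

After press 5 at (1,2):
1 1 1 1 0
0 1 1 1 0
0 1 1 1 1
0 0 1 0 0

After press 6 at (3,3):
1 1 1 1 0
0 1 1 1 0
0 1 1 0 1
0 0 0 1 1

After press 7 at (3,1):
1 1 1 1 0
0 1 1 1 0
0 0 1 0 1
1 1 1 1 1

After press 8 at (1,0):
0 1 1 1 0
1 0 1 1 0
1 0 1 0 1
1 1 1 1 1

Answer: 0 1 1 1 0
1 0 1 1 0
1 0 1 0 1
1 1 1 1 1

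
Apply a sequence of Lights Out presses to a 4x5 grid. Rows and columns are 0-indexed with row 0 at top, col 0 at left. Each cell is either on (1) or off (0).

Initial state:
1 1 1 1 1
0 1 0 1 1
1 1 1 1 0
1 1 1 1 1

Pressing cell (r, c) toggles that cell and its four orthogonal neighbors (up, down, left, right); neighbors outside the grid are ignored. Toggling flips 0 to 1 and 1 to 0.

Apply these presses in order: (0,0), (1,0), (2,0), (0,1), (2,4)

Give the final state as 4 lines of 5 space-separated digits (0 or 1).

After press 1 at (0,0):
0 0 1 1 1
1 1 0 1 1
1 1 1 1 0
1 1 1 1 1

After press 2 at (1,0):
1 0 1 1 1
0 0 0 1 1
0 1 1 1 0
1 1 1 1 1

After press 3 at (2,0):
1 0 1 1 1
1 0 0 1 1
1 0 1 1 0
0 1 1 1 1

After press 4 at (0,1):
0 1 0 1 1
1 1 0 1 1
1 0 1 1 0
0 1 1 1 1

After press 5 at (2,4):
0 1 0 1 1
1 1 0 1 0
1 0 1 0 1
0 1 1 1 0

Answer: 0 1 0 1 1
1 1 0 1 0
1 0 1 0 1
0 1 1 1 0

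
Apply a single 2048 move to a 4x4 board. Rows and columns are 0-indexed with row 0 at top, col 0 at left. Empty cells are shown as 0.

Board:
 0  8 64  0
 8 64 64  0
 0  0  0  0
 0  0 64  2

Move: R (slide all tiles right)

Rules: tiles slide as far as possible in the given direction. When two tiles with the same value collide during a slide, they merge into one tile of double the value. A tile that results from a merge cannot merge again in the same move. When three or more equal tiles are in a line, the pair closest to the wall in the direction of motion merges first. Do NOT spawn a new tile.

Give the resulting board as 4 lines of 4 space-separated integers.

Answer:   0   0   8  64
  0   0   8 128
  0   0   0   0
  0   0  64   2

Derivation:
Slide right:
row 0: [0, 8, 64, 0] -> [0, 0, 8, 64]
row 1: [8, 64, 64, 0] -> [0, 0, 8, 128]
row 2: [0, 0, 0, 0] -> [0, 0, 0, 0]
row 3: [0, 0, 64, 2] -> [0, 0, 64, 2]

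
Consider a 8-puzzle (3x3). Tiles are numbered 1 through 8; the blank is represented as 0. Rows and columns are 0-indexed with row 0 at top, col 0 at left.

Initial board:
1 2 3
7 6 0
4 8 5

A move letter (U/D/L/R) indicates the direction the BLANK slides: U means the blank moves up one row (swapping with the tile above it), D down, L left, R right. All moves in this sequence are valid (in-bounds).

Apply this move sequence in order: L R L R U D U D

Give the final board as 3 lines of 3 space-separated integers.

Answer: 1 2 3
7 6 0
4 8 5

Derivation:
After move 1 (L):
1 2 3
7 0 6
4 8 5

After move 2 (R):
1 2 3
7 6 0
4 8 5

After move 3 (L):
1 2 3
7 0 6
4 8 5

After move 4 (R):
1 2 3
7 6 0
4 8 5

After move 5 (U):
1 2 0
7 6 3
4 8 5

After move 6 (D):
1 2 3
7 6 0
4 8 5

After move 7 (U):
1 2 0
7 6 3
4 8 5

After move 8 (D):
1 2 3
7 6 0
4 8 5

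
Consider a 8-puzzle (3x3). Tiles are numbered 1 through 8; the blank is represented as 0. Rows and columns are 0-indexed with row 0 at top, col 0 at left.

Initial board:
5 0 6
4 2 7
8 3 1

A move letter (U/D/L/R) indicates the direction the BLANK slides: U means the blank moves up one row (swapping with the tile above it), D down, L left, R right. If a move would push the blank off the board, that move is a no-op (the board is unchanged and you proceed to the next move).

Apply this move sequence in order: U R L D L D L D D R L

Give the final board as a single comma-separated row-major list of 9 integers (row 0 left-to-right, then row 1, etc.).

After move 1 (U):
5 0 6
4 2 7
8 3 1

After move 2 (R):
5 6 0
4 2 7
8 3 1

After move 3 (L):
5 0 6
4 2 7
8 3 1

After move 4 (D):
5 2 6
4 0 7
8 3 1

After move 5 (L):
5 2 6
0 4 7
8 3 1

After move 6 (D):
5 2 6
8 4 7
0 3 1

After move 7 (L):
5 2 6
8 4 7
0 3 1

After move 8 (D):
5 2 6
8 4 7
0 3 1

After move 9 (D):
5 2 6
8 4 7
0 3 1

After move 10 (R):
5 2 6
8 4 7
3 0 1

After move 11 (L):
5 2 6
8 4 7
0 3 1

Answer: 5, 2, 6, 8, 4, 7, 0, 3, 1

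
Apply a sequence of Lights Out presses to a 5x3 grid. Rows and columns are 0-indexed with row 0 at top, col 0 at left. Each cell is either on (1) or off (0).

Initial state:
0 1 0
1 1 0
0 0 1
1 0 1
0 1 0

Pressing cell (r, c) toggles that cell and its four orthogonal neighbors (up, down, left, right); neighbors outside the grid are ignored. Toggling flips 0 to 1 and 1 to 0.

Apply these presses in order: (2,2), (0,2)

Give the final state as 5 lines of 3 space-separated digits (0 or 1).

Answer: 0 0 1
1 1 0
0 1 0
1 0 0
0 1 0

Derivation:
After press 1 at (2,2):
0 1 0
1 1 1
0 1 0
1 0 0
0 1 0

After press 2 at (0,2):
0 0 1
1 1 0
0 1 0
1 0 0
0 1 0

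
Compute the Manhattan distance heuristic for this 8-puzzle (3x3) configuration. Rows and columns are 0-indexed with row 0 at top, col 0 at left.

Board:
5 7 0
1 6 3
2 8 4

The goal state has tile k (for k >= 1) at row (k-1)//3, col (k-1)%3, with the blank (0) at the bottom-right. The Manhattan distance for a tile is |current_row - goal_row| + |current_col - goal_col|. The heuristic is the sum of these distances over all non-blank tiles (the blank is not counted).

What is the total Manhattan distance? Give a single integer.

Answer: 14

Derivation:
Tile 5: at (0,0), goal (1,1), distance |0-1|+|0-1| = 2
Tile 7: at (0,1), goal (2,0), distance |0-2|+|1-0| = 3
Tile 1: at (1,0), goal (0,0), distance |1-0|+|0-0| = 1
Tile 6: at (1,1), goal (1,2), distance |1-1|+|1-2| = 1
Tile 3: at (1,2), goal (0,2), distance |1-0|+|2-2| = 1
Tile 2: at (2,0), goal (0,1), distance |2-0|+|0-1| = 3
Tile 8: at (2,1), goal (2,1), distance |2-2|+|1-1| = 0
Tile 4: at (2,2), goal (1,0), distance |2-1|+|2-0| = 3
Sum: 2 + 3 + 1 + 1 + 1 + 3 + 0 + 3 = 14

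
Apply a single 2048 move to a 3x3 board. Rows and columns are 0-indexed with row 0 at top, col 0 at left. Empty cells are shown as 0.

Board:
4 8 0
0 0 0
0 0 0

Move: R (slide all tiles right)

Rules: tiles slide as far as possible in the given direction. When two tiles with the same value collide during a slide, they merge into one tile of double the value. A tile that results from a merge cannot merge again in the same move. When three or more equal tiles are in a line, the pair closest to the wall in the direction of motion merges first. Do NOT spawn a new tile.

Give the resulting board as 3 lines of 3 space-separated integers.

Answer: 0 4 8
0 0 0
0 0 0

Derivation:
Slide right:
row 0: [4, 8, 0] -> [0, 4, 8]
row 1: [0, 0, 0] -> [0, 0, 0]
row 2: [0, 0, 0] -> [0, 0, 0]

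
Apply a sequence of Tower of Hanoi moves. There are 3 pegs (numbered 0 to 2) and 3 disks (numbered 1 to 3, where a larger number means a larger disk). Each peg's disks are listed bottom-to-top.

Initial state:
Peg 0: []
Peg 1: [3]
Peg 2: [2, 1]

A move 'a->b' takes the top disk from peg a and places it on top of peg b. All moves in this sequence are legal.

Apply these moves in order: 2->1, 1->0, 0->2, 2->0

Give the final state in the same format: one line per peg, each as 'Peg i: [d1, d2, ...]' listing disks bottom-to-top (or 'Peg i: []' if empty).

Answer: Peg 0: [1]
Peg 1: [3]
Peg 2: [2]

Derivation:
After move 1 (2->1):
Peg 0: []
Peg 1: [3, 1]
Peg 2: [2]

After move 2 (1->0):
Peg 0: [1]
Peg 1: [3]
Peg 2: [2]

After move 3 (0->2):
Peg 0: []
Peg 1: [3]
Peg 2: [2, 1]

After move 4 (2->0):
Peg 0: [1]
Peg 1: [3]
Peg 2: [2]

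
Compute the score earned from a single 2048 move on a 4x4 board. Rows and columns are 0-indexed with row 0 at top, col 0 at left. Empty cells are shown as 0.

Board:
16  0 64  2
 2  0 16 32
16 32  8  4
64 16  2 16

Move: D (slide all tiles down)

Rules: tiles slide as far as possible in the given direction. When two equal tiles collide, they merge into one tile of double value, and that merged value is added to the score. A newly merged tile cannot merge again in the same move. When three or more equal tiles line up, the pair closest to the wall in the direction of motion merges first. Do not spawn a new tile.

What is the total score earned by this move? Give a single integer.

Slide down:
col 0: [16, 2, 16, 64] -> [16, 2, 16, 64]  score +0 (running 0)
col 1: [0, 0, 32, 16] -> [0, 0, 32, 16]  score +0 (running 0)
col 2: [64, 16, 8, 2] -> [64, 16, 8, 2]  score +0 (running 0)
col 3: [2, 32, 4, 16] -> [2, 32, 4, 16]  score +0 (running 0)
Board after move:
16  0 64  2
 2  0 16 32
16 32  8  4
64 16  2 16

Answer: 0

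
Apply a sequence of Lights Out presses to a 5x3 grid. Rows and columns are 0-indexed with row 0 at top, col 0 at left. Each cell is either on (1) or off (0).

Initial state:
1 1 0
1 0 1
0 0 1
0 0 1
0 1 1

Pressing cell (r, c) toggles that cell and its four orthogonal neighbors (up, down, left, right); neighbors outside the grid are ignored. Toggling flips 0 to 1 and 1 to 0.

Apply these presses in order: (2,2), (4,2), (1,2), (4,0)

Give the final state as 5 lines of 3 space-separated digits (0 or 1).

After press 1 at (2,2):
1 1 0
1 0 0
0 1 0
0 0 0
0 1 1

After press 2 at (4,2):
1 1 0
1 0 0
0 1 0
0 0 1
0 0 0

After press 3 at (1,2):
1 1 1
1 1 1
0 1 1
0 0 1
0 0 0

After press 4 at (4,0):
1 1 1
1 1 1
0 1 1
1 0 1
1 1 0

Answer: 1 1 1
1 1 1
0 1 1
1 0 1
1 1 0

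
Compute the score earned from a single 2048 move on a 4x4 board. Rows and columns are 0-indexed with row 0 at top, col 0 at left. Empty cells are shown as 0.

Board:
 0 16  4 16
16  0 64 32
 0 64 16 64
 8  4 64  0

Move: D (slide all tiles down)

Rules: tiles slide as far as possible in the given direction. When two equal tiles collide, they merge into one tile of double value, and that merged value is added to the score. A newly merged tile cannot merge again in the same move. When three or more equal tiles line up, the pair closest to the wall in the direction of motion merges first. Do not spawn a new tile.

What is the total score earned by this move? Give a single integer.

Slide down:
col 0: [0, 16, 0, 8] -> [0, 0, 16, 8]  score +0 (running 0)
col 1: [16, 0, 64, 4] -> [0, 16, 64, 4]  score +0 (running 0)
col 2: [4, 64, 16, 64] -> [4, 64, 16, 64]  score +0 (running 0)
col 3: [16, 32, 64, 0] -> [0, 16, 32, 64]  score +0 (running 0)
Board after move:
 0  0  4  0
 0 16 64 16
16 64 16 32
 8  4 64 64

Answer: 0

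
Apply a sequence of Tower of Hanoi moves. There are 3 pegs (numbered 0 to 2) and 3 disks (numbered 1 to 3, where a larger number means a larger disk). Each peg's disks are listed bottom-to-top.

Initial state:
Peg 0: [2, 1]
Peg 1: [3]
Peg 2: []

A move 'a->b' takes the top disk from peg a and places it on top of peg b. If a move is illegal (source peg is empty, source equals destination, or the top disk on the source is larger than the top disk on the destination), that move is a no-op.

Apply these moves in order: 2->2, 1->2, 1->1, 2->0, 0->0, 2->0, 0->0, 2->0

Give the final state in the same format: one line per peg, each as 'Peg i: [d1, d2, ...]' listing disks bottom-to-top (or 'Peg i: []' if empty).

After move 1 (2->2):
Peg 0: [2, 1]
Peg 1: [3]
Peg 2: []

After move 2 (1->2):
Peg 0: [2, 1]
Peg 1: []
Peg 2: [3]

After move 3 (1->1):
Peg 0: [2, 1]
Peg 1: []
Peg 2: [3]

After move 4 (2->0):
Peg 0: [2, 1]
Peg 1: []
Peg 2: [3]

After move 5 (0->0):
Peg 0: [2, 1]
Peg 1: []
Peg 2: [3]

After move 6 (2->0):
Peg 0: [2, 1]
Peg 1: []
Peg 2: [3]

After move 7 (0->0):
Peg 0: [2, 1]
Peg 1: []
Peg 2: [3]

After move 8 (2->0):
Peg 0: [2, 1]
Peg 1: []
Peg 2: [3]

Answer: Peg 0: [2, 1]
Peg 1: []
Peg 2: [3]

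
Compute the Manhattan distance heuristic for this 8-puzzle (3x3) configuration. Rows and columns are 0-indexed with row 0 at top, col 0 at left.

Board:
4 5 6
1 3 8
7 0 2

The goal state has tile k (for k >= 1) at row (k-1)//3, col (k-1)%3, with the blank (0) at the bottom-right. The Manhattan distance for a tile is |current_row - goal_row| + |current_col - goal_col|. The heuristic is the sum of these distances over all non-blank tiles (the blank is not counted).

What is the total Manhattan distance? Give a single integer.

Tile 4: at (0,0), goal (1,0), distance |0-1|+|0-0| = 1
Tile 5: at (0,1), goal (1,1), distance |0-1|+|1-1| = 1
Tile 6: at (0,2), goal (1,2), distance |0-1|+|2-2| = 1
Tile 1: at (1,0), goal (0,0), distance |1-0|+|0-0| = 1
Tile 3: at (1,1), goal (0,2), distance |1-0|+|1-2| = 2
Tile 8: at (1,2), goal (2,1), distance |1-2|+|2-1| = 2
Tile 7: at (2,0), goal (2,0), distance |2-2|+|0-0| = 0
Tile 2: at (2,2), goal (0,1), distance |2-0|+|2-1| = 3
Sum: 1 + 1 + 1 + 1 + 2 + 2 + 0 + 3 = 11

Answer: 11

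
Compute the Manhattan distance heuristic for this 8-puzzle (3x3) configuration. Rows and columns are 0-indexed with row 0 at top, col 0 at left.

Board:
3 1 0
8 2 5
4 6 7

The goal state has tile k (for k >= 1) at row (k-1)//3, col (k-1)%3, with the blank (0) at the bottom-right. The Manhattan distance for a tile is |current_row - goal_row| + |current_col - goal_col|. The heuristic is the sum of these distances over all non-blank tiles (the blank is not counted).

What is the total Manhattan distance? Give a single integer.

Answer: 12

Derivation:
Tile 3: at (0,0), goal (0,2), distance |0-0|+|0-2| = 2
Tile 1: at (0,1), goal (0,0), distance |0-0|+|1-0| = 1
Tile 8: at (1,0), goal (2,1), distance |1-2|+|0-1| = 2
Tile 2: at (1,1), goal (0,1), distance |1-0|+|1-1| = 1
Tile 5: at (1,2), goal (1,1), distance |1-1|+|2-1| = 1
Tile 4: at (2,0), goal (1,0), distance |2-1|+|0-0| = 1
Tile 6: at (2,1), goal (1,2), distance |2-1|+|1-2| = 2
Tile 7: at (2,2), goal (2,0), distance |2-2|+|2-0| = 2
Sum: 2 + 1 + 2 + 1 + 1 + 1 + 2 + 2 = 12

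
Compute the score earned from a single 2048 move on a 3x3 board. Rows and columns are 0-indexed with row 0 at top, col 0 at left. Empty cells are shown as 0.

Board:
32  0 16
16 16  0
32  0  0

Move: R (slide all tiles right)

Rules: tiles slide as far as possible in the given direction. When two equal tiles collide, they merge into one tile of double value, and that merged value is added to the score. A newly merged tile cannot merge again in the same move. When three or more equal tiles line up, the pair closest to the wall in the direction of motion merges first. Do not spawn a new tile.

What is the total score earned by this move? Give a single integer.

Answer: 32

Derivation:
Slide right:
row 0: [32, 0, 16] -> [0, 32, 16]  score +0 (running 0)
row 1: [16, 16, 0] -> [0, 0, 32]  score +32 (running 32)
row 2: [32, 0, 0] -> [0, 0, 32]  score +0 (running 32)
Board after move:
 0 32 16
 0  0 32
 0  0 32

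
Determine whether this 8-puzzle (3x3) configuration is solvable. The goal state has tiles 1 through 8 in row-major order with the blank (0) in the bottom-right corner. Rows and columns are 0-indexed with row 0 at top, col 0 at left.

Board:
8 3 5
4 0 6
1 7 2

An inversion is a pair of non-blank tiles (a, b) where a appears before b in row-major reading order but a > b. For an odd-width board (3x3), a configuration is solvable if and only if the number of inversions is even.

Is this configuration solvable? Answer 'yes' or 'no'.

Answer: no

Derivation:
Inversions (pairs i<j in row-major order where tile[i] > tile[j] > 0): 17
17 is odd, so the puzzle is not solvable.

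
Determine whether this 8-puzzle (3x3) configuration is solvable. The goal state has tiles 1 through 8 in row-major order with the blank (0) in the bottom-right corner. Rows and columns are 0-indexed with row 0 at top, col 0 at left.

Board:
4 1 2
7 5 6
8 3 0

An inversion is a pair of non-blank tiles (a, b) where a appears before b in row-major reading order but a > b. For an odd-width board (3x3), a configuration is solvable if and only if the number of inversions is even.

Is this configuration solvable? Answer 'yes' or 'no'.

Answer: no

Derivation:
Inversions (pairs i<j in row-major order where tile[i] > tile[j] > 0): 9
9 is odd, so the puzzle is not solvable.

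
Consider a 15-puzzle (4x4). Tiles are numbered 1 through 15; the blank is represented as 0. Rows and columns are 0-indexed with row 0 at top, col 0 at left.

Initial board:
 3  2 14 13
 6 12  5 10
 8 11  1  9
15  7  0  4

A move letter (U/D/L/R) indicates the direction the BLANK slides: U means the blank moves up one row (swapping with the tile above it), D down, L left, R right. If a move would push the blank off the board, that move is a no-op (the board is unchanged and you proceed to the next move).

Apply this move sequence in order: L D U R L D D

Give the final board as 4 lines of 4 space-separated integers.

Answer:  3  2 14 13
 6 12  5 10
 8 11  1  9
15  0  7  4

Derivation:
After move 1 (L):
 3  2 14 13
 6 12  5 10
 8 11  1  9
15  0  7  4

After move 2 (D):
 3  2 14 13
 6 12  5 10
 8 11  1  9
15  0  7  4

After move 3 (U):
 3  2 14 13
 6 12  5 10
 8  0  1  9
15 11  7  4

After move 4 (R):
 3  2 14 13
 6 12  5 10
 8  1  0  9
15 11  7  4

After move 5 (L):
 3  2 14 13
 6 12  5 10
 8  0  1  9
15 11  7  4

After move 6 (D):
 3  2 14 13
 6 12  5 10
 8 11  1  9
15  0  7  4

After move 7 (D):
 3  2 14 13
 6 12  5 10
 8 11  1  9
15  0  7  4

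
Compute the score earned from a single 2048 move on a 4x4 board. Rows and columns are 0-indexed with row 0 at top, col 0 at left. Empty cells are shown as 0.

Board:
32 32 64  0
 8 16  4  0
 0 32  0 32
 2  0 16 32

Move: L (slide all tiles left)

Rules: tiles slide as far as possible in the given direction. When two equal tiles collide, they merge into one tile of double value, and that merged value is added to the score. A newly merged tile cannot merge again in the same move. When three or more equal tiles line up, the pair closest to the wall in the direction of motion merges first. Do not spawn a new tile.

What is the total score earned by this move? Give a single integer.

Answer: 128

Derivation:
Slide left:
row 0: [32, 32, 64, 0] -> [64, 64, 0, 0]  score +64 (running 64)
row 1: [8, 16, 4, 0] -> [8, 16, 4, 0]  score +0 (running 64)
row 2: [0, 32, 0, 32] -> [64, 0, 0, 0]  score +64 (running 128)
row 3: [2, 0, 16, 32] -> [2, 16, 32, 0]  score +0 (running 128)
Board after move:
64 64  0  0
 8 16  4  0
64  0  0  0
 2 16 32  0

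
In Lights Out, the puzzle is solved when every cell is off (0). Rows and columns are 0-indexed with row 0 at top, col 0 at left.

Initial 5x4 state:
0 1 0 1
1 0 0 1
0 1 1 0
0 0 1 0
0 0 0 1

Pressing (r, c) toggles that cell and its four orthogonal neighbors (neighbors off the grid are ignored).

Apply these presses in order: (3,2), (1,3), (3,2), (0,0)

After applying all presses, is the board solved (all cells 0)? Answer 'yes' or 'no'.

Answer: no

Derivation:
After press 1 at (3,2):
0 1 0 1
1 0 0 1
0 1 0 0
0 1 0 1
0 0 1 1

After press 2 at (1,3):
0 1 0 0
1 0 1 0
0 1 0 1
0 1 0 1
0 0 1 1

After press 3 at (3,2):
0 1 0 0
1 0 1 0
0 1 1 1
0 0 1 0
0 0 0 1

After press 4 at (0,0):
1 0 0 0
0 0 1 0
0 1 1 1
0 0 1 0
0 0 0 1

Lights still on: 7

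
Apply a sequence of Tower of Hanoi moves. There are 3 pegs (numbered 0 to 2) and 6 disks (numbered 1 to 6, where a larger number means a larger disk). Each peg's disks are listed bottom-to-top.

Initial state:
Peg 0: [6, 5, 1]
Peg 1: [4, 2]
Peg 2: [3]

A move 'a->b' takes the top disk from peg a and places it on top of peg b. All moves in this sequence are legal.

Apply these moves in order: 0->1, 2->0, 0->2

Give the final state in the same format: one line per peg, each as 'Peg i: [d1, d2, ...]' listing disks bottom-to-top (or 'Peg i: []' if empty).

Answer: Peg 0: [6, 5]
Peg 1: [4, 2, 1]
Peg 2: [3]

Derivation:
After move 1 (0->1):
Peg 0: [6, 5]
Peg 1: [4, 2, 1]
Peg 2: [3]

After move 2 (2->0):
Peg 0: [6, 5, 3]
Peg 1: [4, 2, 1]
Peg 2: []

After move 3 (0->2):
Peg 0: [6, 5]
Peg 1: [4, 2, 1]
Peg 2: [3]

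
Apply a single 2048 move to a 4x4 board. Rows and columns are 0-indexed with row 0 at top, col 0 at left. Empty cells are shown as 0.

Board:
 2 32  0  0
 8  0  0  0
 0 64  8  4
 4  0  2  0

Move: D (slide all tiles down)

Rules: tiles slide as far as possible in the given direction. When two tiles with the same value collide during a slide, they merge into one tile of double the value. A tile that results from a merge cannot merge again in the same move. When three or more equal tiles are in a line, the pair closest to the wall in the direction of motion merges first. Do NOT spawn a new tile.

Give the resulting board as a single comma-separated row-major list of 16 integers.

Slide down:
col 0: [2, 8, 0, 4] -> [0, 2, 8, 4]
col 1: [32, 0, 64, 0] -> [0, 0, 32, 64]
col 2: [0, 0, 8, 2] -> [0, 0, 8, 2]
col 3: [0, 0, 4, 0] -> [0, 0, 0, 4]

Answer: 0, 0, 0, 0, 2, 0, 0, 0, 8, 32, 8, 0, 4, 64, 2, 4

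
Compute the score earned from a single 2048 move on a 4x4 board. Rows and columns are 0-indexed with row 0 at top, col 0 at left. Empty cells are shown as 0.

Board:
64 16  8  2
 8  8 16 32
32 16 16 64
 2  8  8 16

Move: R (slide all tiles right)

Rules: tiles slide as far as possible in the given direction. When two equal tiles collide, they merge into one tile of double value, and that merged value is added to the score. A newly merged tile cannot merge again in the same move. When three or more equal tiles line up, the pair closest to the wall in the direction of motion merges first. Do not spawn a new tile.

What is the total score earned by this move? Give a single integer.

Answer: 64

Derivation:
Slide right:
row 0: [64, 16, 8, 2] -> [64, 16, 8, 2]  score +0 (running 0)
row 1: [8, 8, 16, 32] -> [0, 16, 16, 32]  score +16 (running 16)
row 2: [32, 16, 16, 64] -> [0, 32, 32, 64]  score +32 (running 48)
row 3: [2, 8, 8, 16] -> [0, 2, 16, 16]  score +16 (running 64)
Board after move:
64 16  8  2
 0 16 16 32
 0 32 32 64
 0  2 16 16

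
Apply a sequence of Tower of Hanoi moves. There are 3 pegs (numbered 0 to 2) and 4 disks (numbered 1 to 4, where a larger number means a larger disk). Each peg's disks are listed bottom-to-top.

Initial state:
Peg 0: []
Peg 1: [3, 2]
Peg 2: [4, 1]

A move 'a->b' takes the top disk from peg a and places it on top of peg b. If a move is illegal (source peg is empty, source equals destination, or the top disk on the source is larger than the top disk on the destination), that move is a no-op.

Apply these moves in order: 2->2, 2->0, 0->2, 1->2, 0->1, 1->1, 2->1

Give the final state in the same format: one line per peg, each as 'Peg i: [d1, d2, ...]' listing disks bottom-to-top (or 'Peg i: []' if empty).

Answer: Peg 0: []
Peg 1: [3, 2, 1]
Peg 2: [4]

Derivation:
After move 1 (2->2):
Peg 0: []
Peg 1: [3, 2]
Peg 2: [4, 1]

After move 2 (2->0):
Peg 0: [1]
Peg 1: [3, 2]
Peg 2: [4]

After move 3 (0->2):
Peg 0: []
Peg 1: [3, 2]
Peg 2: [4, 1]

After move 4 (1->2):
Peg 0: []
Peg 1: [3, 2]
Peg 2: [4, 1]

After move 5 (0->1):
Peg 0: []
Peg 1: [3, 2]
Peg 2: [4, 1]

After move 6 (1->1):
Peg 0: []
Peg 1: [3, 2]
Peg 2: [4, 1]

After move 7 (2->1):
Peg 0: []
Peg 1: [3, 2, 1]
Peg 2: [4]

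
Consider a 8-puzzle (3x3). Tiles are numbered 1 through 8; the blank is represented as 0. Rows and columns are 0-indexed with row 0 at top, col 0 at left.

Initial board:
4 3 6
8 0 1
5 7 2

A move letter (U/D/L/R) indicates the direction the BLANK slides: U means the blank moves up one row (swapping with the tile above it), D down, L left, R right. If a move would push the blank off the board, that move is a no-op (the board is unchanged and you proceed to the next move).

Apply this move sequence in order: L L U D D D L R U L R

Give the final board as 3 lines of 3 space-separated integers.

After move 1 (L):
4 3 6
0 8 1
5 7 2

After move 2 (L):
4 3 6
0 8 1
5 7 2

After move 3 (U):
0 3 6
4 8 1
5 7 2

After move 4 (D):
4 3 6
0 8 1
5 7 2

After move 5 (D):
4 3 6
5 8 1
0 7 2

After move 6 (D):
4 3 6
5 8 1
0 7 2

After move 7 (L):
4 3 6
5 8 1
0 7 2

After move 8 (R):
4 3 6
5 8 1
7 0 2

After move 9 (U):
4 3 6
5 0 1
7 8 2

After move 10 (L):
4 3 6
0 5 1
7 8 2

After move 11 (R):
4 3 6
5 0 1
7 8 2

Answer: 4 3 6
5 0 1
7 8 2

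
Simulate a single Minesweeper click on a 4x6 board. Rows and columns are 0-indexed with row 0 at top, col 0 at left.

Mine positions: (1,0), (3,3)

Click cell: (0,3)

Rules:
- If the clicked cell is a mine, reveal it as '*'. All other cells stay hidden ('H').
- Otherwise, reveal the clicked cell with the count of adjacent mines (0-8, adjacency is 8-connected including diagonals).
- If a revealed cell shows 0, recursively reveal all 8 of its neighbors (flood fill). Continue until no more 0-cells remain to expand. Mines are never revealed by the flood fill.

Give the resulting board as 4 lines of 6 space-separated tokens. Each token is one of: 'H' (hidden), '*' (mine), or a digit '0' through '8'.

H 1 0 0 0 0
H 1 0 0 0 0
H 1 1 1 1 0
H H H H 1 0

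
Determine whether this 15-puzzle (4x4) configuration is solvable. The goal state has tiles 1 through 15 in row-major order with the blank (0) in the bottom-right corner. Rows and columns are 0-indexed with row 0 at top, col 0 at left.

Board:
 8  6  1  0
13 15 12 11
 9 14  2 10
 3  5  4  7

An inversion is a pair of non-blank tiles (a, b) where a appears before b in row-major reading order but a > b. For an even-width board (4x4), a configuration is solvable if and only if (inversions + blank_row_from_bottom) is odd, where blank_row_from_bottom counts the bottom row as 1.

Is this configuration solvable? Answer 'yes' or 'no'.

Answer: no

Derivation:
Inversions: 62
Blank is in row 0 (0-indexed from top), which is row 4 counting from the bottom (bottom = 1).
62 + 4 = 66, which is even, so the puzzle is not solvable.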